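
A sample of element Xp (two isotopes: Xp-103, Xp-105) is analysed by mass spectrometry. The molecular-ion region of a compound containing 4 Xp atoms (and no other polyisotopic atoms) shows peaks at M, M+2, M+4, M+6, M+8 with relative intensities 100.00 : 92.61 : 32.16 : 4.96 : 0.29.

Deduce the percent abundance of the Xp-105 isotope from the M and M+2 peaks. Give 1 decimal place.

Let p = fractional abundance of Xp-103. I(M+2)/I(M) = [C(4,1)·p^3·(1−p)] / p^4 = 4·(1−p)/p = 92.61/100.00 = 0.9261
(1−p)/p = 0.9261/4 = 0.2315  ⇒  p = 1/(1 + 0.2315) = 0.8120
Xp-103: 81.2%, Xp-105: 18.8%.

18.8%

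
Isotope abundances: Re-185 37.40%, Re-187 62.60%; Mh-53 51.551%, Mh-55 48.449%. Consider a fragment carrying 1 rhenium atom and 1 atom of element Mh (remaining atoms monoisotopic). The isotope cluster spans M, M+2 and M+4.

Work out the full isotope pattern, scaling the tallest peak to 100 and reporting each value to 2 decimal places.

38.26 : 100.00 : 60.19

Rhenium pattern (n=1): 0.3740 : 0.6260
Element Mh pattern (n=1): 0.51551 : 0.48449
Convolve the two distributions (both contribute in 2-u steps):
  M: 0.3740×0.51551 = 0.192801
  M+2: 0.3740×0.48449 + 0.6260×0.51551 = 0.503909
  M+4: 0.6260×0.48449 = 0.303291
Scale to base peak (0.503909) = 100: 38.26 : 100.00 : 60.19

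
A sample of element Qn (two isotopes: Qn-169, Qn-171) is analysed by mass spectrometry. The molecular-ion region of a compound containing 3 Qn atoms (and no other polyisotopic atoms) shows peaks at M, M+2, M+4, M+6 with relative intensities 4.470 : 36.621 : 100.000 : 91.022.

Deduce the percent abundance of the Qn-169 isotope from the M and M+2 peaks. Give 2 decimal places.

26.80%

If p is the fraction of Qn that is Qn-169, then I(M+2)/I(M) = [C(3,1)·p^2·(1−p)] / p^3 = 3·(1−p)/p = 36.621/4.470 = 8.1926
(1−p)/p = 8.1926/3 = 2.7309  ⇒  p = 1/(1 + 2.7309) = 0.2680
Qn-169: 26.80%, Qn-171: 73.20%.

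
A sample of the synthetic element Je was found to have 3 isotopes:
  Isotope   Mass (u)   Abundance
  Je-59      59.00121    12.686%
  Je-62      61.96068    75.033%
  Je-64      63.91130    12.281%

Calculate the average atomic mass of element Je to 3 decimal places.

61.825 u

The abundance-weighted mean is 0.12686 × 59.00121 + 0.75033 × 61.96068 + 0.12281 × 63.91130
= 7.484894 + 46.490957 + 7.848947 = 61.824798 u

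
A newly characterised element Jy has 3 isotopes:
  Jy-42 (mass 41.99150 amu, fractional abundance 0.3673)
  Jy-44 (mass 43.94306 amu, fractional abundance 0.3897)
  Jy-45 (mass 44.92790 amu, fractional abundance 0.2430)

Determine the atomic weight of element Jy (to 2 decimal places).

Weight each isotope mass by its fractional abundance: 0.3673 × 41.99150 + 0.3897 × 43.94306 + 0.2430 × 44.92790
= 15.423478 + 17.124610 + 10.917480 = 43.465568 amu

43.47 amu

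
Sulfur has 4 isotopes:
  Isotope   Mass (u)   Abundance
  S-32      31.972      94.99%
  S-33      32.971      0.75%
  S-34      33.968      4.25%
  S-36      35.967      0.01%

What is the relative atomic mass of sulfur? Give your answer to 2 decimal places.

32.06 u

Weight each isotope mass by its fractional abundance: 0.9499 × 31.972 + 0.0075 × 32.971 + 0.0425 × 33.968 + 0.0001 × 35.967
= 30.3702 + 0.2473 + 1.4436 + 0.0036 = 32.0647 u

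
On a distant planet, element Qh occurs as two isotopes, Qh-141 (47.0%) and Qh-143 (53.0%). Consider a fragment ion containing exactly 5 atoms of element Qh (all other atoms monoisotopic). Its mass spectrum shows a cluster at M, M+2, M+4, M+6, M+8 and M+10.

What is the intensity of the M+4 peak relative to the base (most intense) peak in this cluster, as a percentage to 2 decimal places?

88.68%

(0.470 + 0.530)^5 gives M 0.0229, M+2 0.1293, M+4 0.2916, M+6 0.3289, M+8 0.1854, M+10 0.0418; the largest is M+6.
P(M+6) = C(5,3) × 0.470^2 × 0.530^3 = 10 × 0.2209 × 0.148877 = 0.328869 (base)
P(M+4) = C(5,2) × 0.470^3 × 0.530^2 = 10 × 0.103823 × 0.2809 = 0.291639
Relative intensity = 0.291639 / 0.328869 × 100 = 88.68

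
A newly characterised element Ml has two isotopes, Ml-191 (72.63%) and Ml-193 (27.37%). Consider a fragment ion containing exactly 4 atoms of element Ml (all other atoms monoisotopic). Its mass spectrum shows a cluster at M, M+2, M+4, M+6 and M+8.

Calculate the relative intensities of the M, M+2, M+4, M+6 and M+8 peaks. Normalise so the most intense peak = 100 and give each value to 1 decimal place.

66.3 : 100.0 : 56.5 : 14.2 : 1.3

The 4 Ml atoms are independent, so intensities follow the terms of (0.7263 + 0.2737)^4.
P(M) = 0.7263^4 = 0.278269
P(M+2) = 4 × 0.7263^3 × 0.2737^1 = 0.419453
P(M+4) = 6 × 0.7263^2 × 0.2737^2 = 0.237101
P(M+6) = 4 × 0.7263^1 × 0.2737^3 = 0.059566
P(M+8) = 0.2737^4 = 0.005612
The M+2 peak is largest (0.419453); scaling to 100 gives 66.3 : 100.0 : 56.5 : 14.2 : 1.3.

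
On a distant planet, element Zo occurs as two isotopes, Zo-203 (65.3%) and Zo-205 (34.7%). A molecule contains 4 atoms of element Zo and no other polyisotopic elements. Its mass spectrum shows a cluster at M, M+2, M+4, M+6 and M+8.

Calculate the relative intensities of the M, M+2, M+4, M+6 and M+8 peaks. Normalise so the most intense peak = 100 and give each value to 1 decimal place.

Each Zo atom is independently Zo-203 (p = 0.653) or Zo-205 (q = 0.347); the cluster is the binomial expansion (p + q)^4.
P(M) = 0.653^4 = 0.181825
P(M+2) = 4 × 0.653^3 × 0.347^1 = 0.386482
P(M+4) = 6 × 0.653^2 × 0.347^2 = 0.308061
P(M+6) = 4 × 0.653^1 × 0.347^3 = 0.109134
P(M+8) = 0.347^4 = 0.014498
The M+2 peak is largest (0.386482); scaling to 100 gives 47.0 : 100.0 : 79.7 : 28.2 : 3.8.

47.0 : 100.0 : 79.7 : 28.2 : 3.8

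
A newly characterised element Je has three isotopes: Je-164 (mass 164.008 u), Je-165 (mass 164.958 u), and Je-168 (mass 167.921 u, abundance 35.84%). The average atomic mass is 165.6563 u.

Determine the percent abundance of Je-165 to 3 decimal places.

25.882%

Let x and y be the fractions of Je-164 and Je-165. Then x + y = 1 − 0.3584 = 0.6416 and 164.008x + 164.958y = 165.6563 − 0.3584×167.921 = 105.4734136.
Substituting: 164.008x + 164.958(0.6416 − x) = 105.4734136
(164.008 − 164.958)x = -0.3636392  ⇒  x = 0.38278, y = 0.25882
Je-164: 38.278%, Je-165: 25.882%.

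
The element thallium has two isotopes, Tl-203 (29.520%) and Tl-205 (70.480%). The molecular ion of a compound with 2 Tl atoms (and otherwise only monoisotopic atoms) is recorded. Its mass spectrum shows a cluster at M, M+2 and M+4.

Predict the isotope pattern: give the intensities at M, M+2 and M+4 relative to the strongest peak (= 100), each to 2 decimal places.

17.54 : 83.77 : 100.00

Each Tl atom is independently Tl-203 (p = 0.29520) or Tl-205 (q = 0.70480); the cluster is the binomial expansion (p + q)^2.
P(M) = 0.29520^2 = 0.087143
P(M+2) = 2 × 0.29520^1 × 0.70480^1 = 0.416114
P(M+4) = 0.70480^2 = 0.496743
The M+4 peak is largest (0.496743); scaling to 100 gives 17.54 : 83.77 : 100.00.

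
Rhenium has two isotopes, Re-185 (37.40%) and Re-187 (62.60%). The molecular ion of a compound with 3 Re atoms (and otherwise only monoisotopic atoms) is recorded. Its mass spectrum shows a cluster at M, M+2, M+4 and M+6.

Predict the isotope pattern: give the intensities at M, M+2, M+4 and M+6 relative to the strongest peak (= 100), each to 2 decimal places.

Each Re atom is independently Re-185 (p = 0.3740) or Re-187 (q = 0.6260); the cluster is the binomial expansion (p + q)^3.
P(M) = 0.3740^3 = 0.052314
P(M+2) = 3 × 0.3740^2 × 0.6260^1 = 0.262687
P(M+4) = 3 × 0.3740^1 × 0.6260^2 = 0.439685
P(M+6) = 0.6260^3 = 0.245314
The M+4 peak is largest (0.439685); scaling to 100 gives 11.90 : 59.74 : 100.00 : 55.79.

11.90 : 59.74 : 100.00 : 55.79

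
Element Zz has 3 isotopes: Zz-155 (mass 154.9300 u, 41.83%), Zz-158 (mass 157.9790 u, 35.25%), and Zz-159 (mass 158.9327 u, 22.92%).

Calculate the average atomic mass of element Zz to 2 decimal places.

156.92 u

Weight each isotope mass by its fractional abundance: 0.4183 × 154.9300 + 0.3525 × 157.9790 + 0.2292 × 158.9327
= 64.80722 + 55.68760 + 36.42737 = 156.92219 u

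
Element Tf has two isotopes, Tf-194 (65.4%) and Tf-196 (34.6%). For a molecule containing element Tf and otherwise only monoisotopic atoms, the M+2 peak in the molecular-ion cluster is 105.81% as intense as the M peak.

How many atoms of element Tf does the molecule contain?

With n Tf atoms, P(M+2)/P(M) = C(n,1)·p^(n−1)q / p^n = n·q/p = n · 0.346/0.654.
n = 1.0581 × 0.654/0.346 = 2.00 ≈ 2

2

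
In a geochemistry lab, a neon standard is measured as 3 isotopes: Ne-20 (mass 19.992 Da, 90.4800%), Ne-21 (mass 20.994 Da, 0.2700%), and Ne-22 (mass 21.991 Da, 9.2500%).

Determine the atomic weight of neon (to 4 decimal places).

Average mass = Σ (abundance × isotope mass) = 0.904800 × 19.992 + 0.002700 × 20.994 + 0.092500 × 21.991
= 18.08876 + 0.05668 + 2.03417 = 20.17961 Da

20.1796 Da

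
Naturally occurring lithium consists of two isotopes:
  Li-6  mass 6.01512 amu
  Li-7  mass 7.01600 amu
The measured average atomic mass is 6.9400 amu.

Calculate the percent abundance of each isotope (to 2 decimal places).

Let x be the fractional abundance of Li-6; then Li-7 has abundance 1 − x.
6.01512·x + 7.01600·(1 − x) = 6.9400
(6.01512 − 7.01600)·x = 6.9400 − 7.01600
x = -0.07600 / -1.00088 = 0.07593 → 7.59% Li-6, 92.41% Li-7.

Li-6: 7.59%, Li-7: 92.41%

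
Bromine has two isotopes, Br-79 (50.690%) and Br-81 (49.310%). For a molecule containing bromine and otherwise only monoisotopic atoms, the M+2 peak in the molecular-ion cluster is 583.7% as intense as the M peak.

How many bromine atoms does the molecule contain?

The M+2/M ratio from n Br atoms is n · q/p = n · 0.49310/0.50690.
n = 5.837 × 0.50690/0.49310 = 6.00 ≈ 6

6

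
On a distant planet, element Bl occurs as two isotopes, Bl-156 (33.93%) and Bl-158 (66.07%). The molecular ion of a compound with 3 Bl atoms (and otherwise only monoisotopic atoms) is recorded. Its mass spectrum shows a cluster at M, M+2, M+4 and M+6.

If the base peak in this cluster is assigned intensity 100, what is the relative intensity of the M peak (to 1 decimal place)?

8.8

Binomial terms of (0.3393 + 0.6607)^3: M 0.0391, M+2 0.2282, M+4 0.4443, M+6 0.2884 → M+4 is the base peak.
P(M+4) = C(3,2) × 0.3393^1 × 0.6607^2 = 3 × 0.3393 × 0.43652449 = 0.444338 (base)
P(M) = C(3,0) × 0.3393^3 × 0.6607^0 = 1 × 0.03906174 × 1.0000 = 0.039062
Relative intensity = 0.039062 / 0.444338 × 100 = 8.8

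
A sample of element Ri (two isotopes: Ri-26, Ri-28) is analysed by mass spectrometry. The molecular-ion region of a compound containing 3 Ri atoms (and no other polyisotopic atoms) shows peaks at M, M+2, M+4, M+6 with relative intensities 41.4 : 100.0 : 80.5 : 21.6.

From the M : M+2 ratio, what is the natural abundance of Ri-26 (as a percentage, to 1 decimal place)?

55.4%

Write p for the Ri-26 fraction. I(M+2)/I(M) = [C(3,1)·p^2·(1−p)] / p^3 = 3·(1−p)/p = 100.0/41.4 = 2.4155
(1−p)/p = 2.4155/3 = 0.8052  ⇒  p = 1/(1 + 0.8052) = 0.5540
Ri-26: 55.4%, Ri-28: 44.6%.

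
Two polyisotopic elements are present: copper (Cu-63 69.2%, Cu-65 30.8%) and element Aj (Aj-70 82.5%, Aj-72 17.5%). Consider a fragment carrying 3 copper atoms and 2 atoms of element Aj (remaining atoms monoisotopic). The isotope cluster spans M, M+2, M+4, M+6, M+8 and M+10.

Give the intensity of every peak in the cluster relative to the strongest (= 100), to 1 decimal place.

Copper pattern (n=3): 0.33137389 : 0.44247034 : 0.19693766 : 0.02921811
Element Aj pattern (n=2): 0.680625 : 0.28875 : 0.030625
Convolve the two distributions (both contribute in 2-u steps):
  M: 0.33137389×0.680625 = 0.225541
  M+2: 0.33137389×0.28875 + 0.44247034×0.680625 = 0.396841
  M+4: 0.33137389×0.030625 + 0.44247034×0.28875 + 0.19693766×0.680625 = 0.271952
  M+6: 0.44247034×0.030625 + 0.19693766×0.28875 + 0.02921811×0.680625 = 0.090303
  M+8: 0.19693766×0.030625 + 0.02921811×0.28875 = 0.014468
  M+10: 0.02921811×0.030625 = 0.000895
Scale to base peak (0.396841) = 100: 56.8 : 100.0 : 68.5 : 22.8 : 3.6 : 0.2

56.8 : 100.0 : 68.5 : 22.8 : 3.6 : 0.2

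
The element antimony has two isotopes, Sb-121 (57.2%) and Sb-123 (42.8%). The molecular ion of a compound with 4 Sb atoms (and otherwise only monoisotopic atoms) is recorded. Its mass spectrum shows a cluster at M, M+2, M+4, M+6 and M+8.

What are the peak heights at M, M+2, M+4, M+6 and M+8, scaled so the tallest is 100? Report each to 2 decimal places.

Each Sb atom is independently Sb-121 (p = 0.572) or Sb-123 (q = 0.428); the cluster is the binomial expansion (p + q)^4.
P(M) = 0.572^4 = 0.107049
P(M+2) = 4 × 0.572^3 × 0.428^1 = 0.320400
P(M+4) = 6 × 0.572^2 × 0.428^2 = 0.359609
P(M+6) = 4 × 0.572^1 × 0.428^3 = 0.179385
P(M+8) = 0.428^4 = 0.033556
The M+4 peak is largest (0.359609); scaling to 100 gives 29.77 : 89.10 : 100.00 : 49.88 : 9.33.

29.77 : 89.10 : 100.00 : 49.88 : 9.33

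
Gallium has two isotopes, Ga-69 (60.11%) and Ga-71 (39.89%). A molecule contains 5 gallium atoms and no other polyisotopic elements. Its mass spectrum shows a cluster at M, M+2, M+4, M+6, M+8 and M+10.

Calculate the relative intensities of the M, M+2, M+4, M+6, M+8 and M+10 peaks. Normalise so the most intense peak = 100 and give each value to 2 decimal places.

Expanding (0.6011 + 0.3989)^5:
P(M) = 0.6011^5 = 0.078475
P(M+2) = 5 × 0.6011^4 × 0.3989^1 = 0.260388
P(M+4) = 10 × 0.6011^3 × 0.3989^2 = 0.345596
P(M+6) = 10 × 0.6011^2 × 0.3989^3 = 0.229343
P(M+8) = 5 × 0.6011^1 × 0.3989^4 = 0.076098
P(M+10) = 0.3989^5 = 0.010100
The M+4 peak is largest (0.345596); scaling to 100 gives 22.71 : 75.34 : 100.00 : 66.36 : 22.02 : 2.92.

22.71 : 75.34 : 100.00 : 66.36 : 22.02 : 2.92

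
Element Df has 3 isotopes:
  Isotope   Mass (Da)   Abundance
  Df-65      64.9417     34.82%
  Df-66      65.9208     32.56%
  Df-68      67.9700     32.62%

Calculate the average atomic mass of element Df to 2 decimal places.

Average mass = Σ (abundance × isotope mass) = 0.3482 × 64.9417 + 0.3256 × 65.9208 + 0.3262 × 67.9700
= 22.61270 + 21.46381 + 22.17181 = 66.24832 Da

66.25 Da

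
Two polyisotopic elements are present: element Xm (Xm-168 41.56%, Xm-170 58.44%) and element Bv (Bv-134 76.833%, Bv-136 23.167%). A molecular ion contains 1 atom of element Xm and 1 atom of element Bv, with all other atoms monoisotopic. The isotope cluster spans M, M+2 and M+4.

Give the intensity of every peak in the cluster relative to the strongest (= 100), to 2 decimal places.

58.56 : 100.00 : 24.83

Element Xm pattern (n=1): 0.4156 : 0.5844
Element Bv pattern (n=1): 0.76833 : 0.23167
Convolve the two distributions (both contribute in 2-u steps):
  M: 0.4156×0.76833 = 0.319318
  M+2: 0.4156×0.23167 + 0.5844×0.76833 = 0.545294
  M+4: 0.5844×0.23167 = 0.135388
Scale to base peak (0.545294) = 100: 58.56 : 100.00 : 24.83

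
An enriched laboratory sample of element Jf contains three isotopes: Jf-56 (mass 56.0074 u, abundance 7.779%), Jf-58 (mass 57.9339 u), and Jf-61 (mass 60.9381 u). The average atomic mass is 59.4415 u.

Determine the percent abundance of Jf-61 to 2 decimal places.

55.17%

The remaining 92.221% is split between Jf-58 (fraction x) and Jf-61 (fraction 0.92221 − x).
Substituting: 57.9339x + 60.9381(0.92221 − x) = 55.084684354
(57.9339 − 60.9381)x = -1.113040847  ⇒  x = 0.37049, y = 0.55172
Jf-58: 37.05%, Jf-61: 55.17%.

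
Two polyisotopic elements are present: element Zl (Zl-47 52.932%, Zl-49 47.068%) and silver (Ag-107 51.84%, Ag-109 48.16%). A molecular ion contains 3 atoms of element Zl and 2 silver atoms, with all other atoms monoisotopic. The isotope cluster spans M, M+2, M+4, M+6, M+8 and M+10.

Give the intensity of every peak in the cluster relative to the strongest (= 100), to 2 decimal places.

Element Zl pattern (n=3): 0.1483047 : 0.39562489 : 0.35179612 : 0.10427429
Silver pattern (n=2): 0.26873856 : 0.49932288 : 0.23193856
Convolve the two distributions (both contribute in 2-u steps):
  M: 0.1483047×0.26873856 = 0.039855
  M+2: 0.1483047×0.49932288 + 0.39562489×0.26873856 = 0.180372
  M+4: 0.1483047×0.23193856 + 0.39562489×0.49932288 + 0.35179612×0.26873856 = 0.326483
  M+6: 0.39562489×0.23193856 + 0.35179612×0.49932288 + 0.10427429×0.26873856 = 0.295443
  M+8: 0.35179612×0.23193856 + 0.10427429×0.49932288 = 0.133662
  M+10: 0.10427429×0.23193856 = 0.024185
Scale to base peak (0.326483) = 100: 12.21 : 55.25 : 100.00 : 90.49 : 40.94 : 7.41

12.21 : 55.25 : 100.00 : 90.49 : 40.94 : 7.41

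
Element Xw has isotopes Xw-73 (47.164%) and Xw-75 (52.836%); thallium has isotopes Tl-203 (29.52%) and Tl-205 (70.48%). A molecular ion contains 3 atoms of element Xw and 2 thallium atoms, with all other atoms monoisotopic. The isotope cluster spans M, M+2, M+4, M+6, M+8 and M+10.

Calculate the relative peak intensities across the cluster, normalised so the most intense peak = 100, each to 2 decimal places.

2.59 : 21.11 : 66.20 : 100.00 : 73.10 : 20.79

Element Xw pattern (n=3): 0.10491362 : 0.35259199 : 0.39499514 : 0.14749924
Thallium pattern (n=2): 0.08714304 : 0.41611392 : 0.49674304
Convolve the two distributions (both contribute in 2-u steps):
  M: 0.10491362×0.08714304 = 0.009142
  M+2: 0.10491362×0.41611392 + 0.35259199×0.08714304 = 0.074382
  M+4: 0.10491362×0.49674304 + 0.35259199×0.41611392 + 0.39499514×0.08714304 = 0.233255
  M+6: 0.35259199×0.49674304 + 0.39499514×0.41611392 + 0.14749924×0.08714304 = 0.352364
  M+8: 0.39499514×0.49674304 + 0.14749924×0.41611392 = 0.257588
  M+10: 0.14749924×0.49674304 = 0.073269
Scale to base peak (0.352364) = 100: 2.59 : 21.11 : 66.20 : 100.00 : 73.10 : 20.79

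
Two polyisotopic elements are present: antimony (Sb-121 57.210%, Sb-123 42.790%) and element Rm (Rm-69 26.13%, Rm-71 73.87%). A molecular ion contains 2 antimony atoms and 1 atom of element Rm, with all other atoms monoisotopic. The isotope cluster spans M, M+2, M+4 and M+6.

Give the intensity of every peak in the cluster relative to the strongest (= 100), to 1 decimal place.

Antimony pattern (n=2): 0.32729841 : 0.48960318 : 0.18309841
Element Rm pattern (n=1): 0.2613 : 0.7387
Convolve the two distributions (both contribute in 2-u steps):
  M: 0.32729841×0.2613 = 0.085523
  M+2: 0.32729841×0.7387 + 0.48960318×0.2613 = 0.369709
  M+4: 0.48960318×0.7387 + 0.18309841×0.2613 = 0.409513
  M+6: 0.18309841×0.7387 = 0.135255
Scale to base peak (0.409513) = 100: 20.9 : 90.3 : 100.0 : 33.0

20.9 : 90.3 : 100.0 : 33.0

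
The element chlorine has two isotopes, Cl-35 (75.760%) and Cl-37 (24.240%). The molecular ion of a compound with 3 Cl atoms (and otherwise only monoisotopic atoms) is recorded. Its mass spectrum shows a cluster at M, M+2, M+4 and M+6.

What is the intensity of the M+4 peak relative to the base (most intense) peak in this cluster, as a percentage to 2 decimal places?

(0.75760 + 0.24240)^3 gives M 0.4348, M+2 0.4174, M+4 0.1335, M+6 0.0142; the largest is M.
P(M) = C(3,0) × 0.75760^3 × 0.24240^0 = 1 × 0.4348304 × 1.0000 = 0.434830 (base)
P(M+4) = C(3,2) × 0.75760^1 × 0.24240^2 = 3 × 0.7576 × 0.05875776 = 0.133545
Relative intensity = 0.133545 / 0.434830 × 100 = 30.71

30.71%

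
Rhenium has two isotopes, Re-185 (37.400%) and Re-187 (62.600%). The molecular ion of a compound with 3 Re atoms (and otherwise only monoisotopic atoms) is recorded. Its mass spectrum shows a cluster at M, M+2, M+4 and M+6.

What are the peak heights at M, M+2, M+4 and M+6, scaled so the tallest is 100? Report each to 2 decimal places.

11.90 : 59.74 : 100.00 : 55.79

Expanding (0.37400 + 0.62600)^3:
P(M) = 0.37400^3 = 0.052314
P(M+2) = 3 × 0.37400^2 × 0.62600^1 = 0.262687
P(M+4) = 3 × 0.37400^1 × 0.62600^2 = 0.439685
P(M+6) = 0.62600^3 = 0.245314
The M+4 peak is largest (0.439685); scaling to 100 gives 11.90 : 59.74 : 100.00 : 55.79.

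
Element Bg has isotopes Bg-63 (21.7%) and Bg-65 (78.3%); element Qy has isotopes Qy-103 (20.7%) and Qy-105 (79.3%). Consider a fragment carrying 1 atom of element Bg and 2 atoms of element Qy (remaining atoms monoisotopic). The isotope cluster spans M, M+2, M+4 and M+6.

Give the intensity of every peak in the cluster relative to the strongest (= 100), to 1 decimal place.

1.9 : 21.3 : 79.9 : 100.0

Element Bg pattern (n=1): 0.2170 : 0.7830
Element Qy pattern (n=2): 0.042849 : 0.328302 : 0.628849
Convolve the two distributions (both contribute in 2-u steps):
  M: 0.2170×0.042849 = 0.009298
  M+2: 0.2170×0.328302 + 0.7830×0.042849 = 0.104792
  M+4: 0.2170×0.628849 + 0.7830×0.328302 = 0.393521
  M+6: 0.7830×0.628849 = 0.492389
Scale to base peak (0.492389) = 100: 1.9 : 21.3 : 79.9 : 100.0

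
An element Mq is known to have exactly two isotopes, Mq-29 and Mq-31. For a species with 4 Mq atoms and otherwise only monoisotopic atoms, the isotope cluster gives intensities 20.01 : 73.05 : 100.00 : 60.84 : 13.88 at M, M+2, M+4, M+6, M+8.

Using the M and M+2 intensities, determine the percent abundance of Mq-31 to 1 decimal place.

47.7%

Write p for the Mq-29 fraction. I(M+2)/I(M) = [C(4,1)·p^3·(1−p)] / p^4 = 4·(1−p)/p = 73.05/20.01 = 3.6507
(1−p)/p = 3.6507/4 = 0.9127  ⇒  p = 1/(1 + 0.9127) = 0.5228
Mq-29: 52.3%, Mq-31: 47.7%.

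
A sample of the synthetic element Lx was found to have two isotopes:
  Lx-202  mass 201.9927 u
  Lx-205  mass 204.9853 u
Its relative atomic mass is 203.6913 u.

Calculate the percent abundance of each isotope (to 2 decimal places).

Lx-202: 43.24%, Lx-205: 56.76%

Let x be the fractional abundance of Lx-202; then Lx-205 has abundance 1 − x.
201.9927·x + 204.9853·(1 − x) = 203.6913
(201.9927 − 204.9853)·x = 203.6913 − 204.9853
x = -1.2940 / -2.9926 = 0.43240 → 43.24% Lx-202, 56.76% Lx-205.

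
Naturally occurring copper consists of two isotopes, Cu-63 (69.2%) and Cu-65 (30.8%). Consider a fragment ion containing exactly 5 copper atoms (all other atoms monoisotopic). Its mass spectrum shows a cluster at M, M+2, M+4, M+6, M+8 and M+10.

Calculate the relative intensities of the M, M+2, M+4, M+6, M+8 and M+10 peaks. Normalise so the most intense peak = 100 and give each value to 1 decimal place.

Each Cu atom is independently Cu-63 (p = 0.692) or Cu-65 (q = 0.308); the cluster is the binomial expansion (p + q)^5.
P(M) = 0.692^5 = 0.158683
P(M+2) = 5 × 0.692^4 × 0.308^1 = 0.353139
P(M+4) = 10 × 0.692^3 × 0.308^2 = 0.314355
P(M+6) = 10 × 0.692^2 × 0.308^3 = 0.139915
P(M+8) = 5 × 0.692^1 × 0.308^4 = 0.031137
P(M+10) = 0.308^5 = 0.002772
The M+2 peak is largest (0.353139); scaling to 100 gives 44.9 : 100.0 : 89.0 : 39.6 : 8.8 : 0.8.

44.9 : 100.0 : 89.0 : 39.6 : 8.8 : 0.8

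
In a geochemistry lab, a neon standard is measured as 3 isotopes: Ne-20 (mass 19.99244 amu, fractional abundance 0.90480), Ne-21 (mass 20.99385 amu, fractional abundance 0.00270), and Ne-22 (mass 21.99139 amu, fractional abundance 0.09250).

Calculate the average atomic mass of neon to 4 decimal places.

Weight each isotope mass by its fractional abundance: 0.90480 × 19.99244 + 0.00270 × 20.99385 + 0.09250 × 21.99139
= 18.089160 + 0.056683 + 2.034204 = 20.180047 amu

20.1800 amu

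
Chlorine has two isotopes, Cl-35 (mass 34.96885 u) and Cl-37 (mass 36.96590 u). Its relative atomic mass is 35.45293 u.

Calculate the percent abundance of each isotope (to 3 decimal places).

With x = fraction of Cl-35 (so Cl-37 is 1 − x):
34.96885·x + 36.96590·(1 − x) = 35.45293
(34.96885 − 36.96590)·x = 35.45293 − 36.96590
x = -1.51297 / -1.99705 = 0.75760 → 75.760% Cl-35, 24.240% Cl-37.

Cl-35: 75.760%, Cl-37: 24.240%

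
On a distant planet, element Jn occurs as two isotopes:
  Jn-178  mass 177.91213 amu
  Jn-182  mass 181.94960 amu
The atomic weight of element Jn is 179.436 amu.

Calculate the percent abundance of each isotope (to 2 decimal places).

Jn-178: 62.26%, Jn-182: 37.74%

Let x be the fractional abundance of Jn-178; then Jn-182 has abundance 1 − x.
177.91213·x + 181.94960·(1 − x) = 179.436
(177.91213 − 181.94960)·x = 179.436 − 181.94960
x = -2.51360 / -4.03747 = 0.62257 → 62.26% Jn-178, 37.74% Jn-182.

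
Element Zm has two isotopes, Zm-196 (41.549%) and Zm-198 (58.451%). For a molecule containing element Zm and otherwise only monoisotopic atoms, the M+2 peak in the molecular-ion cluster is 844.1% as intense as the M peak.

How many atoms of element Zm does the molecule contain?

6

With n Zm atoms, P(M+2)/P(M) = C(n,1)·p^(n−1)q / p^n = n·q/p = n · 0.58451/0.41549.
n = 8.441 × 0.41549/0.58451 = 6.00 ≈ 6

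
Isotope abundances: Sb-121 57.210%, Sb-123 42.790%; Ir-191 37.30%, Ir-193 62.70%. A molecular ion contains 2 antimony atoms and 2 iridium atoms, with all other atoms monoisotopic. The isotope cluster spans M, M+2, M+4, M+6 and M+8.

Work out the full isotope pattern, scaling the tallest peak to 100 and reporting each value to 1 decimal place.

Antimony pattern (n=2): 0.32729841 : 0.48960318 : 0.18309841
Iridium pattern (n=2): 0.139129 : 0.467742 : 0.393129
Convolve the two distributions (both contribute in 2-u steps):
  M: 0.32729841×0.139129 = 0.045537
  M+2: 0.32729841×0.467742 + 0.48960318×0.139129 = 0.221209
  M+4: 0.32729841×0.393129 + 0.48960318×0.467742 + 0.18309841×0.139129 = 0.383153
  M+6: 0.48960318×0.393129 + 0.18309841×0.467742 = 0.278120
  M+8: 0.18309841×0.393129 = 0.071981
Scale to base peak (0.383153) = 100: 11.9 : 57.7 : 100.0 : 72.6 : 18.8

11.9 : 57.7 : 100.0 : 72.6 : 18.8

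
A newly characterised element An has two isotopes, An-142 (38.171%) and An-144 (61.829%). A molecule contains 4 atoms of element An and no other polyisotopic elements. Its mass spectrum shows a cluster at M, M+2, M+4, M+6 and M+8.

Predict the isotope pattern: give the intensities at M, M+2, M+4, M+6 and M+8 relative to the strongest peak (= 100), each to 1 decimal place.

Each An atom is independently An-142 (p = 0.38171) or An-144 (q = 0.61829); the cluster is the binomial expansion (p + q)^4.
P(M) = 0.38171^4 = 0.021229
P(M+2) = 4 × 0.38171^3 × 0.61829^1 = 0.137548
P(M+4) = 6 × 0.38171^2 × 0.61829^2 = 0.334197
P(M+6) = 4 × 0.38171^1 × 0.61829^3 = 0.360886
P(M+8) = 0.61829^4 = 0.146140
The M+6 peak is largest (0.360886); scaling to 100 gives 5.9 : 38.1 : 92.6 : 100.0 : 40.5.

5.9 : 38.1 : 92.6 : 100.0 : 40.5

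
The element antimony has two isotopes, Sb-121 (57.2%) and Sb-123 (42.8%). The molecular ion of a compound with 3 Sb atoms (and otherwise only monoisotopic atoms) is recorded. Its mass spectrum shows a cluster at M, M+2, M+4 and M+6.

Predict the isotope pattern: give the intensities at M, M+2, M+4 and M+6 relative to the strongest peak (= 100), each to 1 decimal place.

The 3 Sb atoms are independent, so intensities follow the terms of (0.572 + 0.428)^3.
P(M) = 0.572^3 = 0.187149
P(M+2) = 3 × 0.572^2 × 0.428^1 = 0.420104
P(M+4) = 3 × 0.572^1 × 0.428^2 = 0.314344
P(M+6) = 0.428^3 = 0.078403
The M+2 peak is largest (0.420104); scaling to 100 gives 44.5 : 100.0 : 74.8 : 18.7.

44.5 : 100.0 : 74.8 : 18.7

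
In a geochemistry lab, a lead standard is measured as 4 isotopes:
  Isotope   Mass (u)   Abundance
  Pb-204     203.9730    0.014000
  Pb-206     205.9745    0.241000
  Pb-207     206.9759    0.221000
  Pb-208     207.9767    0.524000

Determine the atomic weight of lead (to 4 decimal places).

207.2169 u

Weight each isotope mass by its fractional abundance: 0.014000 × 203.9730 + 0.241000 × 205.9745 + 0.221000 × 206.9759 + 0.524000 × 207.9767
= 2.85562 + 49.63985 + 45.74167 + 108.97979 = 207.21693 u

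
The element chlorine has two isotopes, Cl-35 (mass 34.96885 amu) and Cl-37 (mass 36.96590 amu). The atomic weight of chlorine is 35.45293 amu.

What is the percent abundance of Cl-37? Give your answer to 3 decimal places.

24.240%

Let x be the fractional abundance of Cl-35; then Cl-37 has abundance 1 − x.
34.96885·x + 36.96590·(1 − x) = 35.45293
(34.96885 − 36.96590)·x = 35.45293 − 36.96590
x = -1.51297 / -1.99705 = 0.75760 → 75.760% Cl-35, 24.240% Cl-37.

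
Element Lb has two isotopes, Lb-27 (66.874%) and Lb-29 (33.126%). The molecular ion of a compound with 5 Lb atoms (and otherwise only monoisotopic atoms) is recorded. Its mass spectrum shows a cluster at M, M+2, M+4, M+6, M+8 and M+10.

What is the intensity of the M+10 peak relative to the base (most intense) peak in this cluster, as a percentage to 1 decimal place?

Binomial terms of (0.66874 + 0.33126)^5: M 0.1337, M+2 0.3313, M+4 0.3282, M+6 0.1626, M+8 0.0403, M+10 0.0040 → M+2 is the base peak.
P(M+2) = C(5,1) × 0.66874^4 × 0.33126^1 = 5 × 0.19999964 × 0.33126 = 0.331259 (base)
P(M+10) = C(5,5) × 0.66874^0 × 0.33126^5 = 1 × 1.0000 × 0.00398883 = 0.003989
Relative intensity = 0.003989 / 0.331259 × 100 = 1.2

1.2%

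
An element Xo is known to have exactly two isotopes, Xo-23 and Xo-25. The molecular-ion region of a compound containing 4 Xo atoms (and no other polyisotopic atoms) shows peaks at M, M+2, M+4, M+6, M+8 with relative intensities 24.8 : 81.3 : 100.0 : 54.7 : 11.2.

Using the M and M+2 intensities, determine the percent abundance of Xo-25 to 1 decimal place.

45.0%

If p is the fraction of Xo that is Xo-23, then I(M+2)/I(M) = [C(4,1)·p^3·(1−p)] / p^4 = 4·(1−p)/p = 81.3/24.8 = 3.2782
(1−p)/p = 3.2782/4 = 0.8196  ⇒  p = 1/(1 + 0.8196) = 0.5496
Xo-23: 55.0%, Xo-25: 45.0%.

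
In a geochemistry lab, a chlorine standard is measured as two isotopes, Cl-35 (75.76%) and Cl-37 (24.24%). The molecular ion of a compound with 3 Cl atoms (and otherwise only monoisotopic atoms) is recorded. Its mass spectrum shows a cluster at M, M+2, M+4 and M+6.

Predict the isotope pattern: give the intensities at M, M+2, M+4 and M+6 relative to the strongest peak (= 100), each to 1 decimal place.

Each Cl atom is independently Cl-35 (p = 0.7576) or Cl-37 (q = 0.2424); the cluster is the binomial expansion (p + q)^3.
P(M) = 0.7576^3 = 0.434830
P(M+2) = 3 × 0.7576^2 × 0.2424^1 = 0.417382
P(M+4) = 3 × 0.7576^1 × 0.2424^2 = 0.133545
P(M+6) = 0.2424^3 = 0.014243
The M peak is largest (0.434830); scaling to 100 gives 100.0 : 96.0 : 30.7 : 3.3.

100.0 : 96.0 : 30.7 : 3.3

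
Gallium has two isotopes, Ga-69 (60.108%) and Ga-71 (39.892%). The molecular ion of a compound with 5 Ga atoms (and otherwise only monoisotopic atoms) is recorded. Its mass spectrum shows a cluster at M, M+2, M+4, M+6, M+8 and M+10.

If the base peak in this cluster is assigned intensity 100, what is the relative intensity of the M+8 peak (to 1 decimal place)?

22.0

Binomial terms of (0.60108 + 0.39892)^5: M 0.0785, M+2 0.2604, M+4 0.3456, M+6 0.2294, M+8 0.0761, M+10 0.0101 → M+4 is the base peak.
P(M+4) = C(5,2) × 0.60108^3 × 0.39892^2 = 10 × 0.2171685 × 0.15913717 = 0.345596 (base)
P(M+8) = C(5,4) × 0.60108^1 × 0.39892^4 = 5 × 0.60108 × 0.02532464 = 0.076111
Relative intensity = 0.076111 / 0.345596 × 100 = 22.0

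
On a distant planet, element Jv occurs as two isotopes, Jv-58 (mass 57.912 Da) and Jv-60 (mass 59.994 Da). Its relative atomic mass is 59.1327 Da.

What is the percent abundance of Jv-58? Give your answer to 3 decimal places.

41.369%

With x = fraction of Jv-58 (so Jv-60 is 1 − x):
57.912·x + 59.994·(1 − x) = 59.1327
(57.912 − 59.994)·x = 59.1327 − 59.994
x = -0.8613 / -2.082 = 0.41369 → 41.369% Jv-58, 58.631% Jv-60.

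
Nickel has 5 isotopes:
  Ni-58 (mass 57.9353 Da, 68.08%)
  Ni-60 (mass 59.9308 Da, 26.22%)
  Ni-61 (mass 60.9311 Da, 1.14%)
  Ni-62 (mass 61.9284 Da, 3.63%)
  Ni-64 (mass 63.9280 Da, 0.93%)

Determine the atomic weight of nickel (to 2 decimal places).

Average mass = Σ (abundance × isotope mass) = 0.6808 × 57.9353 + 0.2622 × 59.9308 + 0.0114 × 60.9311 + 0.0363 × 61.9284 + 0.0093 × 63.9280
= 39.44235 + 15.71386 + 0.69461 + 2.24800 + 0.59453 = 58.69335 Da

58.69 Da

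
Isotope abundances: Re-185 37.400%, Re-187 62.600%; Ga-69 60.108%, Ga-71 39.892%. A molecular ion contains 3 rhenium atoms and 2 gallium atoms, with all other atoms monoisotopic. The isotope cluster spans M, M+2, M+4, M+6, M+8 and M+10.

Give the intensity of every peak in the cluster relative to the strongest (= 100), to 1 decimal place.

Rhenium pattern (n=3): 0.05231362 : 0.26268713 : 0.43968487 : 0.24531438
Gallium pattern (n=2): 0.36129717 : 0.47956567 : 0.15913717
Convolve the two distributions (both contribute in 2-u steps):
  M: 0.05231362×0.36129717 = 0.018901
  M+2: 0.05231362×0.47956567 + 0.26268713×0.36129717 = 0.119996
  M+4: 0.05231362×0.15913717 + 0.26268713×0.47956567 + 0.43968487×0.36129717 = 0.293158
  M+6: 0.26268713×0.15913717 + 0.43968487×0.47956567 + 0.24531438×0.36129717 = 0.341292
  M+8: 0.43968487×0.15913717 + 0.24531438×0.47956567 = 0.187615
  M+10: 0.24531438×0.15913717 = 0.039039
Scale to base peak (0.341292) = 100: 5.5 : 35.2 : 85.9 : 100.0 : 55.0 : 11.4

5.5 : 35.2 : 85.9 : 100.0 : 55.0 : 11.4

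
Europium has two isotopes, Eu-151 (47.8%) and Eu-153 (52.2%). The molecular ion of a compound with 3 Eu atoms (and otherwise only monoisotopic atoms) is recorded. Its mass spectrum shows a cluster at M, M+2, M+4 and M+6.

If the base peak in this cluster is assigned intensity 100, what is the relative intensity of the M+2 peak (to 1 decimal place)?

91.6

Term probabilities: M 0.1092, M+2 0.3578, M+4 0.3907, M+6 0.1422. Base peak = M+4.
P(M+4) = C(3,2) × 0.478^1 × 0.522^2 = 3 × 0.4780 × 0.272484 = 0.390742 (base)
P(M+2) = C(3,1) × 0.478^2 × 0.522^1 = 3 × 0.228484 × 0.5220 = 0.357806
Relative intensity = 0.357806 / 0.390742 × 100 = 91.6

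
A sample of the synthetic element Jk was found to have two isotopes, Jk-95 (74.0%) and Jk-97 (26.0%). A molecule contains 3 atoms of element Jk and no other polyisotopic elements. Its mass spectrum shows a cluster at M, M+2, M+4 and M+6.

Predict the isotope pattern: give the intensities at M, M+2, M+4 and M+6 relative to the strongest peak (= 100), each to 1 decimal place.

The 3 Jk atoms are independent, so intensities follow the terms of (0.740 + 0.260)^3.
P(M) = 0.740^3 = 0.405224
P(M+2) = 3 × 0.740^2 × 0.260^1 = 0.427128
P(M+4) = 3 × 0.740^1 × 0.260^2 = 0.150072
P(M+6) = 0.260^3 = 0.017576
The M+2 peak is largest (0.427128); scaling to 100 gives 94.9 : 100.0 : 35.1 : 4.1.

94.9 : 100.0 : 35.1 : 4.1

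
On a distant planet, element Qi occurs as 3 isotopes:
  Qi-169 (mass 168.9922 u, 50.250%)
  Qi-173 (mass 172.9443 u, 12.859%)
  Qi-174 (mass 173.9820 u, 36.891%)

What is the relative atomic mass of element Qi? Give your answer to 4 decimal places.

171.3412 u

Weight each isotope mass by its fractional abundance: 0.50250 × 168.9922 + 0.12859 × 172.9443 + 0.36891 × 173.9820
= 84.91858 + 22.23891 + 64.18370 = 171.34119 u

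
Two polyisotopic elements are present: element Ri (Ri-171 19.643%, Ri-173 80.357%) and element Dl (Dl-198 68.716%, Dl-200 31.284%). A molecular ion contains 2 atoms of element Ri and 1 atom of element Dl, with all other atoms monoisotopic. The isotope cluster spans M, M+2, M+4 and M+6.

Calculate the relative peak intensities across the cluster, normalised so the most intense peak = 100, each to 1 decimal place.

Element Ri pattern (n=2): 0.03858474 : 0.31569051 : 0.64572474
Element Dl pattern (n=1): 0.68716 : 0.31284
Convolve the two distributions (both contribute in 2-u steps):
  M: 0.03858474×0.68716 = 0.026514
  M+2: 0.03858474×0.31284 + 0.31569051×0.68716 = 0.229001
  M+4: 0.31569051×0.31284 + 0.64572474×0.68716 = 0.542477
  M+6: 0.64572474×0.31284 = 0.202009
Scale to base peak (0.542477) = 100: 4.9 : 42.2 : 100.0 : 37.2

4.9 : 42.2 : 100.0 : 37.2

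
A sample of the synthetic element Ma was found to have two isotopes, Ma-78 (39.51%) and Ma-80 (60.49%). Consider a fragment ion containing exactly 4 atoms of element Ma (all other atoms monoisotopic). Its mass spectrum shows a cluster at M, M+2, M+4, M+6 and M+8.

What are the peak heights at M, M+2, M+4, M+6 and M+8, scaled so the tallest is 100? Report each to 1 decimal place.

7.0 : 42.7 : 98.0 : 100.0 : 38.3

The 4 Ma atoms are independent, so intensities follow the terms of (0.3951 + 0.6049)^4.
P(M) = 0.3951^4 = 0.024368
P(M+2) = 4 × 0.3951^3 × 0.6049^1 = 0.149233
P(M+4) = 6 × 0.3951^2 × 0.6049^2 = 0.342714
P(M+6) = 4 × 0.3951^1 × 0.6049^3 = 0.349798
P(M+8) = 0.6049^4 = 0.133886
The M+6 peak is largest (0.349798); scaling to 100 gives 7.0 : 42.7 : 98.0 : 100.0 : 38.3.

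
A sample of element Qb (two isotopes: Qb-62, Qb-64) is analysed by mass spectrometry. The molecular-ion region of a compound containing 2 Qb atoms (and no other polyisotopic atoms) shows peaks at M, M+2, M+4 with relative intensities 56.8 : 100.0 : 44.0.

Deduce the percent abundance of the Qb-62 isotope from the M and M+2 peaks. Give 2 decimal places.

Let p = fractional abundance of Qb-62. I(M+2)/I(M) = [C(2,1)·p^1·(1−p)] / p^2 = 2·(1−p)/p = 100.0/56.8 = 1.7606
(1−p)/p = 1.7606/2 = 0.8803  ⇒  p = 1/(1 + 0.8803) = 0.5318
Qb-62: 53.18%, Qb-64: 46.82%.

53.18%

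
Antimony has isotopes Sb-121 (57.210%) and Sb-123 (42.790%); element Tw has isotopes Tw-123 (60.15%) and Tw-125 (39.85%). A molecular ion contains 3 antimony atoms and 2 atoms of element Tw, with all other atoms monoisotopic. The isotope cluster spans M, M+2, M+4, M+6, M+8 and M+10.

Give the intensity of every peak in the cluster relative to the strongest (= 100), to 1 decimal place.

Antimony pattern (n=3): 0.18724742 : 0.42015297 : 0.3142518 : 0.07834781
Element Tw pattern (n=2): 0.36180225 : 0.4793955 : 0.15880225
Convolve the two distributions (both contribute in 2-u steps):
  M: 0.18724742×0.36180225 = 0.067747
  M+2: 0.18724742×0.4793955 + 0.42015297×0.36180225 = 0.241778
  M+4: 0.18724742×0.15880225 + 0.42015297×0.4793955 + 0.3142518×0.36180225 = 0.344852
  M+6: 0.42015297×0.15880225 + 0.3142518×0.4793955 + 0.07834781×0.36180225 = 0.245719
  M+8: 0.3142518×0.15880225 + 0.07834781×0.4793955 = 0.087463
  M+10: 0.07834781×0.15880225 = 0.012442
Scale to base peak (0.344852) = 100: 19.6 : 70.1 : 100.0 : 71.3 : 25.4 : 3.6

19.6 : 70.1 : 100.0 : 71.3 : 25.4 : 3.6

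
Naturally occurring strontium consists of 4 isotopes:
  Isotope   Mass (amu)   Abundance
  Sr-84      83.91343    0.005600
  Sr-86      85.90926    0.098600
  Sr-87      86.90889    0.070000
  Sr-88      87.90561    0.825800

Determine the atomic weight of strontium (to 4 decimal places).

87.6166 amu

The abundance-weighted mean is 0.005600 × 83.91343 + 0.098600 × 85.90926 + 0.070000 × 86.90889 + 0.825800 × 87.90561
= 0.469915 + 8.470653 + 6.083622 + 72.592453 = 87.616643 amu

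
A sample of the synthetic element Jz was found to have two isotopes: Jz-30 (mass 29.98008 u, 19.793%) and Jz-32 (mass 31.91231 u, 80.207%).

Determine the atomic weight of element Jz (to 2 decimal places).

Weight each isotope mass by its fractional abundance: 0.19793 × 29.98008 + 0.80207 × 31.91231
= 5.933957 + 25.595906 = 31.529863 u

31.53 u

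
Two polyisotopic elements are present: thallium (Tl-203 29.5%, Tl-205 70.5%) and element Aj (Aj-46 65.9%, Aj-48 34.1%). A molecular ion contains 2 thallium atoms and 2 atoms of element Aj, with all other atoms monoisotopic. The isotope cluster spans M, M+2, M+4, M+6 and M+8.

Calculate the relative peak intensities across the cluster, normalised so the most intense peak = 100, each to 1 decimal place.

Thallium pattern (n=2): 0.087025 : 0.41595 : 0.497025
Element Aj pattern (n=2): 0.434281 : 0.449438 : 0.116281
Convolve the two distributions (both contribute in 2-u steps):
  M: 0.087025×0.434281 = 0.037793
  M+2: 0.087025×0.449438 + 0.41595×0.434281 = 0.219752
  M+4: 0.087025×0.116281 + 0.41595×0.449438 + 0.497025×0.434281 = 0.412912
  M+6: 0.41595×0.116281 + 0.497025×0.449438 = 0.271749
  M+8: 0.497025×0.116281 = 0.057795
Scale to base peak (0.412912) = 100: 9.2 : 53.2 : 100.0 : 65.8 : 14.0

9.2 : 53.2 : 100.0 : 65.8 : 14.0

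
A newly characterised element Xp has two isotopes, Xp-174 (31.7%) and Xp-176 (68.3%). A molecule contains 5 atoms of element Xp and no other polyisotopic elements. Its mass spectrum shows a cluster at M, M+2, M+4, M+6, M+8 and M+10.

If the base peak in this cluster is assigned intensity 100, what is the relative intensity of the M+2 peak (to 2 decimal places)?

10.00

Term probabilities: M 0.0032, M+2 0.0345, M+4 0.1486, M+6 0.3202, M+8 0.3449, M+10 0.1486. Base peak = M+8.
P(M+8) = C(5,4) × 0.317^1 × 0.683^4 = 5 × 0.3170 × 0.21761199 = 0.344915 (base)
P(M+2) = C(5,1) × 0.317^4 × 0.683^1 = 5 × 0.01009804 × 0.6830 = 0.034485
Relative intensity = 0.034485 / 0.344915 × 100 = 10.00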